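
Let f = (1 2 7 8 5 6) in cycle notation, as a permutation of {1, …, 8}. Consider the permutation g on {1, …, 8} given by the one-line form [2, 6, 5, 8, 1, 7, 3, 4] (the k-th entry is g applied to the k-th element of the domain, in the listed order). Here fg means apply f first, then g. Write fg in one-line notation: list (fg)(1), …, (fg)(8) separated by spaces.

6 3 5 8 7 2 4 1

For each element, apply f then g: 1 → 2 → 6; 2 → 7 → 3; 3 → 3 → 5; 4 → 4 → 8; 5 → 6 → 7; 6 → 1 → 2; 7 → 8 → 4; 8 → 5 → 1.
So fg in one-line form is 6 3 5 8 7 2 4 1.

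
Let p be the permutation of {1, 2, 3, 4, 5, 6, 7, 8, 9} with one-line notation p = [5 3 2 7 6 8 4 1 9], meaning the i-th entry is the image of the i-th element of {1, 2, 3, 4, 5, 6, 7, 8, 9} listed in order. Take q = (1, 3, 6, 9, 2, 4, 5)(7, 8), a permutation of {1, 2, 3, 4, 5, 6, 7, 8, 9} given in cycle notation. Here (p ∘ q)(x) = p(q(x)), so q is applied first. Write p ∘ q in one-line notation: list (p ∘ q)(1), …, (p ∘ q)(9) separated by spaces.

2 7 8 6 5 9 1 4 3

(p ∘ q)(x) = p(q(x)). Computing each image: p(q(1)) = p(3) = 2, p(q(2)) = p(4) = 7, p(q(3)) = p(6) = 8, p(q(4)) = p(5) = 6, p(q(5)) = p(1) = 5, p(q(6)) = p(9) = 9, p(q(7)) = p(8) = 1, p(q(8)) = p(7) = 4, p(q(9)) = p(2) = 3.
Hence p ∘ q = [2 7 8 6 5 9 1 4 3].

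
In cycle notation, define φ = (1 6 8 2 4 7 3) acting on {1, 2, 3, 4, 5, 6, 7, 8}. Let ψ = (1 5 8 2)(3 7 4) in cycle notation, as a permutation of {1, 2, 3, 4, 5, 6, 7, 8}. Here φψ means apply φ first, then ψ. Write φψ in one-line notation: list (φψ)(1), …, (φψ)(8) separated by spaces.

For each element, apply φ then ψ: 1 → 6 → 6; 2 → 4 → 3; 3 → 1 → 5; 4 → 7 → 4; 5 → 5 → 8; 6 → 8 → 2; 7 → 3 → 7; 8 → 2 → 1.
So φψ in one-line form is 6 3 5 4 8 2 7 1.

6 3 5 4 8 2 7 1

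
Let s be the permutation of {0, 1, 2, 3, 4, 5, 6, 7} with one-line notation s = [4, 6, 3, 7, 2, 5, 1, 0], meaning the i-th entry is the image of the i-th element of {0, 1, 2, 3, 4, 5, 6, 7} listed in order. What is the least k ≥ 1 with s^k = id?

Decomposing into disjoint cycles gives cycle lengths 5, 2, 1.
The order of s is the least common multiple of its cycle lengths: lcm(5, 2) = 10.

10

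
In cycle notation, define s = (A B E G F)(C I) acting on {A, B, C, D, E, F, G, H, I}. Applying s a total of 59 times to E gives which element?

B

E lies in the 5-cycle (A B E G F).
On a 5-cycle, s^5 is the identity, so s^59 = s^4 there (59 ≡ 4 mod 5).
Stepping 4 places around the cycle: E → G → F → A → B.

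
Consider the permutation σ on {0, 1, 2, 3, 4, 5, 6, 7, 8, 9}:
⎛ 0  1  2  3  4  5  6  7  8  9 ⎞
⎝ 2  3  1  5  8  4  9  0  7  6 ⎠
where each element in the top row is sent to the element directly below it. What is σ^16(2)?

2

Tracing 2 → 1 → … returns to 2 after 8 steps, so 2 lies in an 8-cycle (0, 2, 1, 3, 5, 4, 8, 7).
Since the cycle has length 8, σ^16 acts on it the same as σ^0 (16 mod 8 = 0).
So σ^16(2) = 2.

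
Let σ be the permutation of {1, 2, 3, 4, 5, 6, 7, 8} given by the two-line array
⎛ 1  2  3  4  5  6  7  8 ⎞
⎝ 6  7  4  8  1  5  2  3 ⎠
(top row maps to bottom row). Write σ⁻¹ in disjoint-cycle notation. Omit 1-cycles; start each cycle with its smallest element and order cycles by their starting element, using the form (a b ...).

The cycle decomposition of σ is (1 6 5)(2 7)(3 4 8).
The inverse reverses every cycle; in canonical form, σ⁻¹ = (1 5 6)(2 7)(3 8 4).

(1 5 6)(2 7)(3 8 4)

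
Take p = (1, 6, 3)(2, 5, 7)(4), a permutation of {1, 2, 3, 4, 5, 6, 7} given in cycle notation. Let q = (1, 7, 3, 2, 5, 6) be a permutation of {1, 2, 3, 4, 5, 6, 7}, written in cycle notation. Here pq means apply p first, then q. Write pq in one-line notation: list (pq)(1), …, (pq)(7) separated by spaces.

Chase each element through p then q: 1 → 6 → 1; 2 → 5 → 6; 3 → 1 → 7; 4 → 4 → 4; 5 → 7 → 3; 6 → 3 → 2; 7 → 2 → 5.
So pq in one-line form is 1 6 7 4 3 2 5.

1 6 7 4 3 2 5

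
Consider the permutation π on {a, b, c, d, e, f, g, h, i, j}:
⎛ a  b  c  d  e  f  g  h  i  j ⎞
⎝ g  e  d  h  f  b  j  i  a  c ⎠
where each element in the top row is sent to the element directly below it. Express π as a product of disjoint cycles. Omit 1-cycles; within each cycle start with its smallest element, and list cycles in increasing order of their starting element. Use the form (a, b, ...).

(a, g, j, c, d, h, i)(b, e, f)

Iterating π from a gives a → g → j → c → d → h → i → a; that is the 7-cycle (a, g, j, c, d, h, i).
Repeating from the next unused element and collecting all non-trivial cycles gives (a, g, j, c, d, h, i)(b, e, f).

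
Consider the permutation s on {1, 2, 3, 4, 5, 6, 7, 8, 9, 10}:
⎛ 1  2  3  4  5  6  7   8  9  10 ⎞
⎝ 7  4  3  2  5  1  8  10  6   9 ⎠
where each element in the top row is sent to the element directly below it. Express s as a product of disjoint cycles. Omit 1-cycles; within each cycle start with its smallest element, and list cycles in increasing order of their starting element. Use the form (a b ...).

(1 7 8 10 9 6)(2 4)

Iterating s from 1 gives 1 → 7 → 8 → 10 → 9 → 6 → 1; that is the 6-cycle (1 7 8 10 9 6).
Repeating from the next unused element and collecting all non-trivial cycles gives (1 7 8 10 9 6)(2 4).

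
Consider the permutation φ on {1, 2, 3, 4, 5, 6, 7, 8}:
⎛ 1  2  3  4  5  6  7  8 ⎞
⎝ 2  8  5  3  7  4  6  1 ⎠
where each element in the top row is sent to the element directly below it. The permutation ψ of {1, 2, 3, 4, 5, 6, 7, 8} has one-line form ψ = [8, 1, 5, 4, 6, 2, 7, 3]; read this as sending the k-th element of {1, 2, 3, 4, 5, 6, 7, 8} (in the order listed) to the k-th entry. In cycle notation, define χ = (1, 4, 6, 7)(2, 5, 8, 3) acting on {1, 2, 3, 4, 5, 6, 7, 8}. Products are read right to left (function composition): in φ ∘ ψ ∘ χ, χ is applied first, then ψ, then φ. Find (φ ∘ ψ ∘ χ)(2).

Apply the permutations in order: χ(2) = 5, then ψ(5) = 6, then φ(6) = 4. So (φ ∘ ψ ∘ χ)(2) = 4.

4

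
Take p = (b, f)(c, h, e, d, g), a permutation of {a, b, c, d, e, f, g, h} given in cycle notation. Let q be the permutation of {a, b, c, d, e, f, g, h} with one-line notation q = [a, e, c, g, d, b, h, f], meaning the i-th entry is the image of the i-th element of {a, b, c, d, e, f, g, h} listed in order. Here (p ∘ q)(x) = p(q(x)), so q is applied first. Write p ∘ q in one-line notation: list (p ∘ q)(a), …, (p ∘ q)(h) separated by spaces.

(p ∘ q)(x) = p(q(x)). Computing each image: p(q(a)) = p(a) = a, p(q(b)) = p(e) = d, p(q(c)) = p(c) = h, p(q(d)) = p(g) = c, p(q(e)) = p(d) = g, p(q(f)) = p(b) = f, p(q(g)) = p(h) = e, p(q(h)) = p(f) = b.
Hence p ∘ q = [a d h c g f e b].

a d h c g f e b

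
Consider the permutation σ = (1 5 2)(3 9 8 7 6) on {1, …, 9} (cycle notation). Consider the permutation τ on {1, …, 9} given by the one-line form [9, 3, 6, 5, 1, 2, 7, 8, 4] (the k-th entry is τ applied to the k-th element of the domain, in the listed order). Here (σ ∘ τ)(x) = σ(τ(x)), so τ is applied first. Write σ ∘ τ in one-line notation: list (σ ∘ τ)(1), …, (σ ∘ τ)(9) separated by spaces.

8 9 3 2 5 1 6 7 4

For each element, apply τ then σ: 1 → 9 → 8; 2 → 3 → 9; 3 → 6 → 3; 4 → 5 → 2; 5 → 1 → 5; 6 → 2 → 1; 7 → 7 → 6; 8 → 8 → 7; 9 → 4 → 4.
So σ ∘ τ in one-line form is 8 9 3 2 5 1 6 7 4.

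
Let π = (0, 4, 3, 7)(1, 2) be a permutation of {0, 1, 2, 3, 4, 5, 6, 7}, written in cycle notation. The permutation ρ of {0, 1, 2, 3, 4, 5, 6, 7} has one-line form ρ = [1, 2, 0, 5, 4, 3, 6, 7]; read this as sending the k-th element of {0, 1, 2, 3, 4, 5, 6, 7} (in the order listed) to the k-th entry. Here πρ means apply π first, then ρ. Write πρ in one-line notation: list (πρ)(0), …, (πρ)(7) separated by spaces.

For each element, apply π then ρ: 0 → 4 → 4; 1 → 2 → 0; 2 → 1 → 2; 3 → 7 → 7; 4 → 3 → 5; 5 → 5 → 3; 6 → 6 → 6; 7 → 0 → 1.
Collecting the images, πρ = [4 0 2 7 5 3 6 1].

4 0 2 7 5 3 6 1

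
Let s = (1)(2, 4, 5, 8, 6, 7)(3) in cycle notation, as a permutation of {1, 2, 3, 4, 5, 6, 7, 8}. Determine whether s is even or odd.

The cycle lengths are 6, 1, 1.
A cycle is odd iff its length is even; s has 1 even-length cycle, so sgn(s) = (−1)^1 and s is odd.

odd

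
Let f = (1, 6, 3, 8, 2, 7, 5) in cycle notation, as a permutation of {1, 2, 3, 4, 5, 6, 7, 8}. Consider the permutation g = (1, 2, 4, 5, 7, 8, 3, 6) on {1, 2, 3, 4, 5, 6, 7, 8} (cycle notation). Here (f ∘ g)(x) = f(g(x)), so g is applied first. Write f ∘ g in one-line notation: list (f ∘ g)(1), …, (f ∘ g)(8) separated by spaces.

(f ∘ g)(x) = f(g(x)). Computing each image: f(g(1)) = f(2) = 7, f(g(2)) = f(4) = 4, f(g(3)) = f(6) = 3, f(g(4)) = f(5) = 1, f(g(5)) = f(7) = 5, f(g(6)) = f(1) = 6, f(g(7)) = f(8) = 2, f(g(8)) = f(3) = 8.
Hence f ∘ g = [7 4 3 1 5 6 2 8].

7 4 3 1 5 6 2 8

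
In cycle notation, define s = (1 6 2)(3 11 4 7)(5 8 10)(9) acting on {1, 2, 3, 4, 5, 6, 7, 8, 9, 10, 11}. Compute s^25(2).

1

2 lies in the 3-cycle (1 6 2).
On a 3-cycle, s^3 is the identity, so s^25 = s^1 there (25 ≡ 1 mod 3).
Stepping 1 place around the cycle: 2 → 1.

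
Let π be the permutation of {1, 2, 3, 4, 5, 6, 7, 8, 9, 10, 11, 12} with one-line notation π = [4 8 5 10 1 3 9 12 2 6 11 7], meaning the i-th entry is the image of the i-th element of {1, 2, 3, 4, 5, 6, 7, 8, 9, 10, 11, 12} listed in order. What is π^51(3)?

Tracing 3 → 5 → … returns to 3 after 6 steps, so 3 lies in a 6-cycle (1 4 10 6 3 5).
Powers repeat with period 6 on this cycle, and 51 mod 6 = 3, so π^51(3) = π^3(3).
Stepping 3 places around the cycle: 3 → 5 → 1 → 4.

4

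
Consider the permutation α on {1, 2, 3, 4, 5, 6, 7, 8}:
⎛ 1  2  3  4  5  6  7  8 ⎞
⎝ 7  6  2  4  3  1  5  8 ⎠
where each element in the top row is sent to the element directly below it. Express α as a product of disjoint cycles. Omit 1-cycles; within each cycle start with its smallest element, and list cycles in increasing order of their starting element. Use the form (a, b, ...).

Start at 1 and follow images: 1 → 7 → 5 → 3 → 2 → 6 → 1, giving the cycle (1, 7, 5, 3, 2, 6).
Repeating from the next unused element and collecting all non-trivial cycles gives (1, 7, 5, 3, 2, 6).

(1, 7, 5, 3, 2, 6)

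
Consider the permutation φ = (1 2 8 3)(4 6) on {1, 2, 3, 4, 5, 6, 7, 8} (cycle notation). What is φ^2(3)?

2

3 lies in the 4-cycle (1 2 8 3).
Advancing 2 steps from 3: 3 → 1 → 2.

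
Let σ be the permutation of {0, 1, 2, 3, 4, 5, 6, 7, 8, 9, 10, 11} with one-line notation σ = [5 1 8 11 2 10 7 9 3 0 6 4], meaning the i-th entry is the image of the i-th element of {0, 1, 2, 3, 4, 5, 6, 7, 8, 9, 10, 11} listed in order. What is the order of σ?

Decomposing into disjoint cycles gives cycle lengths 6, 5, 1.
The order is lcm(6, 5) = 30.

30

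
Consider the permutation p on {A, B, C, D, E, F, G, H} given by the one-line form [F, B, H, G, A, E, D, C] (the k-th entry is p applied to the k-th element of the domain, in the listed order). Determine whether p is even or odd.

even

In disjoint-cycle form the cycle lengths are 3, 2, 2, 1.
A cycle of length ℓ contributes ℓ−1 transpositions, so p is a product of 2 + 1 + 1 = 4 transpositions — even.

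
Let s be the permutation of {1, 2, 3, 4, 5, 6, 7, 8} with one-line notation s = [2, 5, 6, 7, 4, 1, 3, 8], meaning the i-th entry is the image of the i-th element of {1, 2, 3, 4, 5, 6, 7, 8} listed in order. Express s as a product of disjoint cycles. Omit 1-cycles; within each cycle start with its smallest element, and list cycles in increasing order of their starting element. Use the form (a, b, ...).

(1, 2, 5, 4, 7, 3, 6)

Start at 1 and follow images: 1 → 2 → 5 → 4 → 7 → 3 → 6 → 1, giving the cycle (1, 2, 5, 4, 7, 3, 6).
Repeating from the next unused element and collecting all non-trivial cycles gives (1, 2, 5, 4, 7, 3, 6).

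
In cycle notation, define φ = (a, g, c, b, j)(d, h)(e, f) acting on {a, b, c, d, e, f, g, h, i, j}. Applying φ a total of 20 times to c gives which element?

c lies in the 5-cycle (a, g, c, b, j).
Powers repeat with period 5 on this cycle, and 20 mod 5 = 0, so φ^20(c) = φ^0(c).
So φ^20(c) = c.

c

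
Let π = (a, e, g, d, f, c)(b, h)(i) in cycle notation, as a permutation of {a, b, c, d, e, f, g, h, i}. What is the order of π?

The disjoint cycles have lengths 6, 2, 1.
The order is lcm(6, 2) = 6.

6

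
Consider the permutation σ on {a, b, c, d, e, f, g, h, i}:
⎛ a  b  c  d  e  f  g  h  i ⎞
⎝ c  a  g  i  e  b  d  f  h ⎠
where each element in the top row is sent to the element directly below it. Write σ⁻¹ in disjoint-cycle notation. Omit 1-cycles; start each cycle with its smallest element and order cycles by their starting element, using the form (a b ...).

(a b f h i d g c)

First write σ in disjoint cycles: (a c g d i h f b).
Reversing each cycle (and rotating so the smallest element leads) gives σ⁻¹ = (a b f h i d g c).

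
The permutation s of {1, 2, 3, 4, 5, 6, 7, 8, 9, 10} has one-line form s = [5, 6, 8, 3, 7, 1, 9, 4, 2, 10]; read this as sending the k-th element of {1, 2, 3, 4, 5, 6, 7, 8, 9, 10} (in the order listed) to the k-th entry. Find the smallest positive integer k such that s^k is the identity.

The disjoint-cycle form of s has cycle lengths 6, 3, 1.
Since disjoint cycles commute, ord(s) = lcm(6, 3) = 6.

6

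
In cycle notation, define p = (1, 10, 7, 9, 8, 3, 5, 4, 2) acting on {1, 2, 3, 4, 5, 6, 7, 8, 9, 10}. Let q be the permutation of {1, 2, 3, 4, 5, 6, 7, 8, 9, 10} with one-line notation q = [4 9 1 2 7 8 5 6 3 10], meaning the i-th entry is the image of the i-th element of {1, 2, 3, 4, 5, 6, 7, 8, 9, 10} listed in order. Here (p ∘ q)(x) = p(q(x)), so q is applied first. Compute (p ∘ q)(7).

First apply q: q(7) = 5, then p(5) = 4. Thus (p ∘ q)(7) = 4.

4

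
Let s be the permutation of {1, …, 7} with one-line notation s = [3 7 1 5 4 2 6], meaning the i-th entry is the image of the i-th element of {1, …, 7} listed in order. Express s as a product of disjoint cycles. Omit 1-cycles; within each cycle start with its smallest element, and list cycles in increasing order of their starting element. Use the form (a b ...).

(1 3)(2 7 6)(4 5)

Iterating s from 1 gives 1 → 3 → 1; that is the 2-cycle (1 3).
Continuing from each remaining unvisited element yields (1 3)(2 7 6)(4 5).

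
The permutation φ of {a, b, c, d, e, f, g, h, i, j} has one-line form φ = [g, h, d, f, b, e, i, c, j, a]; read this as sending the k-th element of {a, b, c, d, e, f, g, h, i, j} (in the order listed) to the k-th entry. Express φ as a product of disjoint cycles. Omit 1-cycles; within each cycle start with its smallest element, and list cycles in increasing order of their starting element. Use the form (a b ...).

(a g i j)(b h c d f e)

From a: a → g → i → j → a, closing the cycle (a g i j).
Continuing from each remaining unvisited element yields (a g i j)(b h c d f e).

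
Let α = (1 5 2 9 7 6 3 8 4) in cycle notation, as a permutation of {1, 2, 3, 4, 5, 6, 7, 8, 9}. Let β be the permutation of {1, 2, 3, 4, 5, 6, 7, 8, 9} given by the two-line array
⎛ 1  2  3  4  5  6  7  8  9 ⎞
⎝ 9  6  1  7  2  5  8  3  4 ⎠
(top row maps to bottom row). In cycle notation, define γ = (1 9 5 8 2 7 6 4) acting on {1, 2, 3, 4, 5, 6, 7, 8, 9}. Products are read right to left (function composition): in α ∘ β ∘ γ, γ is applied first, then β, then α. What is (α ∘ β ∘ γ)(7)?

(α ∘ β ∘ γ)(7) = α(β(γ(7))). γ(7) = 6, then β(6) = 5, then α(5) = 2, so the result is 2.

2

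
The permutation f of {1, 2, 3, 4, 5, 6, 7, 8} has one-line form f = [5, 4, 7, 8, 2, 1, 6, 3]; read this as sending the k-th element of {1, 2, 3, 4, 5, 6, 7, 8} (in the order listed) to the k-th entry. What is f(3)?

7

3 is element number 3 of the domain, and entry number 3 of the one-line form is 7, so f(3) = 7.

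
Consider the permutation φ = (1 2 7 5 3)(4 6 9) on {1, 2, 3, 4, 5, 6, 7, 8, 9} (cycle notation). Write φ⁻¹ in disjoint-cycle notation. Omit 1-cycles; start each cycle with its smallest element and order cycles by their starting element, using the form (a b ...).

(1 3 5 7 2)(4 9 6)

Inverting a permutation written in cycle notation just reverses the order within every cycle.
Reversing each cycle of φ and rotating so the smallest element leads gives (1 3 5 7 2)(4 9 6).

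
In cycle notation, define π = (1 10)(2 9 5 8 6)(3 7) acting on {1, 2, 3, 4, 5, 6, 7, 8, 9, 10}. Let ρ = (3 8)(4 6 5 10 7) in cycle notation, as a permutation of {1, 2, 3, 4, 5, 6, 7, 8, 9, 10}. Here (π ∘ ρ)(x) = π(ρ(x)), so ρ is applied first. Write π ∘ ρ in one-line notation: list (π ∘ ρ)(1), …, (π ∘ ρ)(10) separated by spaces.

For each element, apply ρ then π: 1 → 1 → 10; 2 → 2 → 9; 3 → 8 → 6; 4 → 6 → 2; 5 → 10 → 1; 6 → 5 → 8; 7 → 4 → 4; 8 → 3 → 7; 9 → 9 → 5; 10 → 7 → 3.
So π ∘ ρ in one-line form is 10 9 6 2 1 8 4 7 5 3.

10 9 6 2 1 8 4 7 5 3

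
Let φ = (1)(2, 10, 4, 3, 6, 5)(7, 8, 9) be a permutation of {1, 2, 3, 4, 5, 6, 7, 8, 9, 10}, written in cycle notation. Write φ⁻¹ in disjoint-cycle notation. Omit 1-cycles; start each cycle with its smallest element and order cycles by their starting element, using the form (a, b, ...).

(2, 5, 6, 3, 4, 10)(7, 9, 8)

The inverse reverses each cycle.
Reversing each cycle of φ and rotating so the smallest element leads gives (2, 5, 6, 3, 4, 10)(7, 9, 8).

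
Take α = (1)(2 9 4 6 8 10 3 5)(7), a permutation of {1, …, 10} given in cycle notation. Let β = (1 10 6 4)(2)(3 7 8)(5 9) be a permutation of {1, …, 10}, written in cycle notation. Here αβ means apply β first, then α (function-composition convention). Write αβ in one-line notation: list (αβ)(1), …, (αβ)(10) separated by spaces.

3 9 7 1 4 6 10 5 2 8

Chase each element through β then α: 1 → 10 → 3; 2 → 2 → 9; 3 → 7 → 7; 4 → 1 → 1; 5 → 9 → 4; 6 → 4 → 6; 7 → 8 → 10; 8 → 3 → 5; 9 → 5 → 2; 10 → 6 → 8.
So αβ in one-line form is 3 9 7 1 4 6 10 5 2 8.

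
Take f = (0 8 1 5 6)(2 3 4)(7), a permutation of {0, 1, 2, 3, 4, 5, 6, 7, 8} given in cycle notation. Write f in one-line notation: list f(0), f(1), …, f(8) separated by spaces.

8 5 3 4 2 6 0 7 1

Each element maps to the next entry in its cycle (wrapping to the front): 0→8, 1→5, 2→3, 3→4, 4→2, 5→6, 6→0, 7→7, 8→1.
So the one-line form is 8 5 3 4 2 6 0 7 1.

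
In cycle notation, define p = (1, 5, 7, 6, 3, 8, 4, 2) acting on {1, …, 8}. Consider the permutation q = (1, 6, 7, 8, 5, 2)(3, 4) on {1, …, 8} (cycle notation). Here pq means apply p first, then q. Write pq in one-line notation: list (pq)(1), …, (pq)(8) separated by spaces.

2 6 5 1 8 4 7 3

Chase each element through p then q: 1 → 5 → 2; 2 → 1 → 6; 3 → 8 → 5; 4 → 2 → 1; 5 → 7 → 8; 6 → 3 → 4; 7 → 6 → 7; 8 → 4 → 3.
Collecting the images, pq = [2 6 5 1 8 4 7 3].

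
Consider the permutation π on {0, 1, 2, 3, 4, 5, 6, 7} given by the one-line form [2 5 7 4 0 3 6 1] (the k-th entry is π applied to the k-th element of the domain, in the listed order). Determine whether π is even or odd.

In disjoint-cycle form the cycle lengths are 7, 1.
A cycle of length ℓ contributes ℓ−1 transpositions, so π is a product of 6 transpositions — even.

even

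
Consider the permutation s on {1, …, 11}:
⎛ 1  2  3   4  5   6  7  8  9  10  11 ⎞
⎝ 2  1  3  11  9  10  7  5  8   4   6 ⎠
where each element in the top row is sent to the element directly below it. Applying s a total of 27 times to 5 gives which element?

5

Tracing 5 → 9 → … returns to 5 after 3 steps, so 5 lies in a 3-cycle (5, 9, 8).
Since the cycle has length 3, s^27 acts on it the same as s^0 (27 mod 3 = 0).
So s^27(5) = 5.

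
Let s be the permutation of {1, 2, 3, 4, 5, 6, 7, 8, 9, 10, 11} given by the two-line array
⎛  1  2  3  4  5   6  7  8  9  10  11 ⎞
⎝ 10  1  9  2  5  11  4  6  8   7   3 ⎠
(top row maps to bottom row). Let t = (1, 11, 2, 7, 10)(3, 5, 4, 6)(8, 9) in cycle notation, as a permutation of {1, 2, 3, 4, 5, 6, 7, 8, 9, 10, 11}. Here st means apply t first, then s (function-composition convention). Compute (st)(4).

11

(st)(4) = s(t(4)). t(4) = 6, then s(6) = 11. So (st)(4) = 11.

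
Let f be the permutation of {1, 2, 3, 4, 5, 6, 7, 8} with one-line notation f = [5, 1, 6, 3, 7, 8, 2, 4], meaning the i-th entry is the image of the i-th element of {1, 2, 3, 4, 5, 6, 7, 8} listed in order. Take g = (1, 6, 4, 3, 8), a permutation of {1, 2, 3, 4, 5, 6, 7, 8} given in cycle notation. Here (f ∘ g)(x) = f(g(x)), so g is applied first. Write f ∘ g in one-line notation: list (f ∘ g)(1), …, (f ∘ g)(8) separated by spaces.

8 1 4 6 7 3 2 5

For each element, apply g then f: 1 → 6 → 8; 2 → 2 → 1; 3 → 8 → 4; 4 → 3 → 6; 5 → 5 → 7; 6 → 4 → 3; 7 → 7 → 2; 8 → 1 → 5.
Collecting the images, f ∘ g = [8 1 4 6 7 3 2 5].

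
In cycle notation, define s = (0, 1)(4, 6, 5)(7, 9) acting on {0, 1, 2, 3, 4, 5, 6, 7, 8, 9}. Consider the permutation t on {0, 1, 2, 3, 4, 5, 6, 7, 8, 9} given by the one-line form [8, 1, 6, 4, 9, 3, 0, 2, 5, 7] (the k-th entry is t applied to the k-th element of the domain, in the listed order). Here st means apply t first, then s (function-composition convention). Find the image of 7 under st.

First apply t: t(7) = 2, then s(2) = 2. Thus (st)(7) = 2.

2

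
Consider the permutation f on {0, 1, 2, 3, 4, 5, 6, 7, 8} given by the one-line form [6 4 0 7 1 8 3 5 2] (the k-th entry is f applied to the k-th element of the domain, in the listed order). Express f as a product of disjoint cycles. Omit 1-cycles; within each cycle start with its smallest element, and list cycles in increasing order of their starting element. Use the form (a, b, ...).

(0, 6, 3, 7, 5, 8, 2)(1, 4)

Start at 0 and follow images: 0 → 6 → 3 → 7 → 5 → 8 → 2 → 0, giving the cycle (0, 6, 3, 7, 5, 8, 2).
Continuing from each remaining unvisited element yields (0, 6, 3, 7, 5, 8, 2)(1, 4).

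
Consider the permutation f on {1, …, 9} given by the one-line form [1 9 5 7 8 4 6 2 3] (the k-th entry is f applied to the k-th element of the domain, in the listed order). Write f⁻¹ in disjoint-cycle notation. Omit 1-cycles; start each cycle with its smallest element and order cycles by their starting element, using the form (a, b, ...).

(2, 8, 5, 3, 9)(4, 6, 7)

First write f in disjoint cycles: (2, 9, 3, 5, 8)(4, 7, 6).
The inverse reverses every cycle; in canonical form, f⁻¹ = (2, 8, 5, 3, 9)(4, 6, 7).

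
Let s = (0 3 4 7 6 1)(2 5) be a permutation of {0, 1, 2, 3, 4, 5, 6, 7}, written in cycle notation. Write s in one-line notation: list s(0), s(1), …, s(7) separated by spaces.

Reading each image from the cycles: 0↦3, 1↦0, 2↦5, 3↦4, 4↦7, 5↦2, 6↦1, 7↦6.
Listing these in domain order gives 3 0 5 4 7 2 1 6.

3 0 5 4 7 2 1 6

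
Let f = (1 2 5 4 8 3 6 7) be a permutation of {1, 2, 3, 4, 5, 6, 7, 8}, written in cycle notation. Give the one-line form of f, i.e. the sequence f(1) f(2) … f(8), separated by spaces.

Each element maps to the next entry in its cycle (wrapping to the front): 1↦2, 2↦5, 3↦6, 4↦8, 5↦4, 6↦7, 7↦1, 8↦3.
So the one-line form is 2 5 6 8 4 7 1 3.

2 5 6 8 4 7 1 3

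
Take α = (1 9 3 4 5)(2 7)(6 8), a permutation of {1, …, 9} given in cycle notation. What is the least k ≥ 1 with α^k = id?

The disjoint cycles have lengths 5, 2, 2.
The order of α is the least common multiple of its cycle lengths: lcm(5, 2, 2) = 10.

10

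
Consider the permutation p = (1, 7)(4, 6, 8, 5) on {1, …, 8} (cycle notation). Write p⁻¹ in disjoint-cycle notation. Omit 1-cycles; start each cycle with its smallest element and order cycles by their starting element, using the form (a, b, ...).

If p sends a → b within a cycle, p⁻¹ sends b → a; equivalently, reverse each cycle.
After reversing and putting each cycle's least element first, p⁻¹ = (1, 7)(4, 5, 8, 6).

(1, 7)(4, 5, 8, 6)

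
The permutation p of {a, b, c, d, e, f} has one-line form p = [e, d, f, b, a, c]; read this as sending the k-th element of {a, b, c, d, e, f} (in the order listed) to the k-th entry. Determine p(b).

b is element number 2 of the domain, and entry number 2 of the one-line form is d, so p(b) = d.

d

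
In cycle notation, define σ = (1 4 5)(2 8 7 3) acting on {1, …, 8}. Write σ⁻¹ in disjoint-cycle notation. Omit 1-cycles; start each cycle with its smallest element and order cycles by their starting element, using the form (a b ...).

Inverting a permutation written in cycle notation just reverses the order within every cycle.
Reversing each cycle of σ and rotating so the smallest element leads gives (1 5 4)(2 3 7 8).

(1 5 4)(2 3 7 8)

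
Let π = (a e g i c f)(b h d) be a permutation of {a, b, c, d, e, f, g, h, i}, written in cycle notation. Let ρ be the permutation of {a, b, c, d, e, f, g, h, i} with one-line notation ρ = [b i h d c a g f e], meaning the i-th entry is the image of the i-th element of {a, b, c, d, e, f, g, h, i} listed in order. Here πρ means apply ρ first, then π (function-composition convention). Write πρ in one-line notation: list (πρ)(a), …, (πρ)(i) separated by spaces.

h c d b f e i a g

(πρ)(x) = π(ρ(x)). Computing each image: π(ρ(a)) = π(b) = h, π(ρ(b)) = π(i) = c, π(ρ(c)) = π(h) = d, π(ρ(d)) = π(d) = b, π(ρ(e)) = π(c) = f, π(ρ(f)) = π(a) = e, π(ρ(g)) = π(g) = i, π(ρ(h)) = π(f) = a, π(ρ(i)) = π(e) = g.
Hence πρ = [h c d b f e i a g].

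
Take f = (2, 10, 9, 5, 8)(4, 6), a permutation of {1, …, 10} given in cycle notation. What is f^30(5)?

5 lies in the 5-cycle (2, 10, 9, 5, 8).
On a 5-cycle, f^5 is the identity, so f^30 = f^0 there (30 ≡ 0 mod 5).
So f^30(5) = 5.

5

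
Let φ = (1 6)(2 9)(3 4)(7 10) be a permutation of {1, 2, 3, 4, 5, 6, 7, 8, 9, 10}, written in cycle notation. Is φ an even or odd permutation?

even

The cycle lengths are 2, 2, 2, 2, 1, 1.
A cycle is odd iff its length is even; φ has 4 even-length cycles, so sgn(φ) = (−1)^4 and φ is even.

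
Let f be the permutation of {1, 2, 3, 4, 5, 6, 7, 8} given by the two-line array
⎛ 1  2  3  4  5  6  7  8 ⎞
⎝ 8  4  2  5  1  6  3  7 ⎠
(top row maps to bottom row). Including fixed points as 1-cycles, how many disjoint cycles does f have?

The cycle decomposition is (1 8 7 3 2 4 5)(6), which has 2 cycles (counting 1-cycles).

2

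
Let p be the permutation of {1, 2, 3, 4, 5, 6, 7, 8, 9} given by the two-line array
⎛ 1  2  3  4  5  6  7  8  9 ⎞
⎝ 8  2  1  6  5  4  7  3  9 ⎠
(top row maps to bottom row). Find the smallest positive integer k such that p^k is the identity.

6

Decomposing into disjoint cycles gives cycle lengths 3, 2, 1, 1, 1, 1.
The order is lcm(3, 2) = 6.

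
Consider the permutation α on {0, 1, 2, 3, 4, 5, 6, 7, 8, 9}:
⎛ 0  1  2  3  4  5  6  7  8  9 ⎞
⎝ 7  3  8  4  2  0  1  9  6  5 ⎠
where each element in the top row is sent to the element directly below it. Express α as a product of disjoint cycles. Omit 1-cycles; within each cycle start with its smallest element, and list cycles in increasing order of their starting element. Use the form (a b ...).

Start at 0 and follow images: 0 → 7 → 9 → 5 → 0, giving the cycle (0 7 9 5).
Repeating from the next unused element and collecting all non-trivial cycles gives (0 7 9 5)(1 3 4 2 8 6).

(0 7 9 5)(1 3 4 2 8 6)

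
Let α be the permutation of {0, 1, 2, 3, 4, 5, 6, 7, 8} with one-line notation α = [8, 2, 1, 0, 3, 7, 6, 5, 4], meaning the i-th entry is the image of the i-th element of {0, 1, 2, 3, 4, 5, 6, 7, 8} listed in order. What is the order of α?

Decomposing into disjoint cycles gives cycle lengths 4, 2, 2, 1.
The order of α is the least common multiple of its cycle lengths: lcm(4, 2, 2) = 4.

4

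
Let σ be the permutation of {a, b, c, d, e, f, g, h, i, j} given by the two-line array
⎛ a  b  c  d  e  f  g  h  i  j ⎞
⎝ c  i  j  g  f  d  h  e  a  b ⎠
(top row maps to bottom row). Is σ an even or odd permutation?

In disjoint-cycle form the cycle lengths are 5, 5.
A cycle of length ℓ contributes ℓ−1 transpositions, so σ is a product of 4 + 4 = 8 transpositions — even.

even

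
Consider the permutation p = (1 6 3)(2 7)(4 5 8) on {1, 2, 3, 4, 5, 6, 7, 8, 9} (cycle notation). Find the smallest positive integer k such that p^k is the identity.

The disjoint cycles have lengths 3, 3, 2, 1.
The order of p is the least common multiple of its cycle lengths: lcm(3, 3, 2) = 6.

6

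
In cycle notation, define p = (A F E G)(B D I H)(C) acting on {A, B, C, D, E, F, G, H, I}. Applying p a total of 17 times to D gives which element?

D lies in the 4-cycle (B D I H).
On a 4-cycle, p^4 is the identity, so p^17 = p^1 there (17 ≡ 1 mod 4).
Stepping 1 place around the cycle: D → I.

I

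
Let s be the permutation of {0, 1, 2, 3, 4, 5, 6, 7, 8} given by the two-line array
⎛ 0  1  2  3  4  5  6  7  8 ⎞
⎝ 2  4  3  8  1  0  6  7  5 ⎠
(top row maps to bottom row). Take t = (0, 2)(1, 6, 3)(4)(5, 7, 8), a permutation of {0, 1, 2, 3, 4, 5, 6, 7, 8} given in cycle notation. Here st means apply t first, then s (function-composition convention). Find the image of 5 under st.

7

t(5) = 7, then s(7) = 7; composing gives (st)(5) = 7.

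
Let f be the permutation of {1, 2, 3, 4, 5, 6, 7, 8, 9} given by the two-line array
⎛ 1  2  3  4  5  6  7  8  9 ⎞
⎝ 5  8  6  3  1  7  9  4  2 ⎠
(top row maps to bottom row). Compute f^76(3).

Tracing 3 → 6 → … returns to 3 after 7 steps, so 3 lies in a 7-cycle (2 8 4 3 6 7 9).
Powers repeat with period 7 on this cycle, and 76 mod 7 = 6, so f^76(3) = f^6(3).
Advancing 6 steps from 3: 3 → 6 → 7 → 9 → 2 → 8 → 4.

4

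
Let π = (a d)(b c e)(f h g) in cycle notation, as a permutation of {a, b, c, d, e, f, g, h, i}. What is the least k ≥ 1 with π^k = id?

6

The disjoint cycles have lengths 3, 3, 2, 1.
The order is lcm(3, 3, 2) = 6.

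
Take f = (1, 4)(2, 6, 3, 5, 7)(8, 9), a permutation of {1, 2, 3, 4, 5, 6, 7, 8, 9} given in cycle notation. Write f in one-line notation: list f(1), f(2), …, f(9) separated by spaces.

4 6 5 1 7 3 2 9 8

Reading each image from the cycles: 1→4, 2→6, 3→5, 4→1, 5→7, 6→3, 7→2, 8→9, 9→8.
So the one-line form is 4 6 5 1 7 3 2 9 8.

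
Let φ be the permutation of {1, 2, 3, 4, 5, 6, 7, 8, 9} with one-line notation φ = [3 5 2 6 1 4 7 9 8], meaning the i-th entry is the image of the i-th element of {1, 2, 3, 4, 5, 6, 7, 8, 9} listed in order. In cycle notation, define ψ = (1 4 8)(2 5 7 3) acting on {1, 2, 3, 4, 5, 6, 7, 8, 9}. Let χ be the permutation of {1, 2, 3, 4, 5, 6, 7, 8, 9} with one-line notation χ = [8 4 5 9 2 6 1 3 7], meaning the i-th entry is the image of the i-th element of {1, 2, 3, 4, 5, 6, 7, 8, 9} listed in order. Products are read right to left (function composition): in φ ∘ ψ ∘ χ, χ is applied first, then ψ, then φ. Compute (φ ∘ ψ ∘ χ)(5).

(φ ∘ ψ ∘ χ)(5) = φ(ψ(χ(5))). χ(5) = 2, then ψ(2) = 5, then φ(5) = 1, so the result is 1.

1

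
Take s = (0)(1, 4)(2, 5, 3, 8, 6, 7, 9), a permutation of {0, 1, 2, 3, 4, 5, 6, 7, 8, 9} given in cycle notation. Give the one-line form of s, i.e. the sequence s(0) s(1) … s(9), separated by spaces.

0 4 5 8 1 3 7 9 6 2

Reading each image from the cycles: 0→0, 1→4, 2→5, 3→8, 4→1, 5→3, 6→7, 7→9, 8→6, 9→2.
Listing these in domain order gives 0 4 5 8 1 3 7 9 6 2.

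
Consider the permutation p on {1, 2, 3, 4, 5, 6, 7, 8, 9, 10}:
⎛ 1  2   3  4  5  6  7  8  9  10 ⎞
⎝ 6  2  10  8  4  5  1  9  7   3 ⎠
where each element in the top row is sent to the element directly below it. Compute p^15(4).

8

Tracing 4 → 8 → … returns to 4 after 7 steps, so 4 lies in a 7-cycle (1, 6, 5, 4, 8, 9, 7).
Powers repeat with period 7 on this cycle, and 15 mod 7 = 1, so p^15(4) = p^1(4).
Stepping 1 place around the cycle: 4 → 8.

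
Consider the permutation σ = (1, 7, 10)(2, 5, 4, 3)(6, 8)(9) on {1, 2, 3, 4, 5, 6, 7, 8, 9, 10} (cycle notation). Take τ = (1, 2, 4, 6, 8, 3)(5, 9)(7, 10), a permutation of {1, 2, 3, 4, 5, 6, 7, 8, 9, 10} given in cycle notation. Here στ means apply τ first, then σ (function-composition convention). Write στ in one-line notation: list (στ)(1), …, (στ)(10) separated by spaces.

(στ)(x) = σ(τ(x)). Computing each image: σ(τ(1)) = σ(2) = 5, σ(τ(2)) = σ(4) = 3, σ(τ(3)) = σ(1) = 7, σ(τ(4)) = σ(6) = 8, σ(τ(5)) = σ(9) = 9, σ(τ(6)) = σ(8) = 6, σ(τ(7)) = σ(10) = 1, σ(τ(8)) = σ(3) = 2, σ(τ(9)) = σ(5) = 4, σ(τ(10)) = σ(7) = 10.
Hence στ = [5 3 7 8 9 6 1 2 4 10].

5 3 7 8 9 6 1 2 4 10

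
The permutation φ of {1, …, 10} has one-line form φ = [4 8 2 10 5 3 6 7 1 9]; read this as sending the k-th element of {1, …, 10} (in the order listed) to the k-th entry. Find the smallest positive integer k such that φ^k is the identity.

Decomposing into disjoint cycles gives cycle lengths 5, 4, 1.
The order is lcm(5, 4) = 20.

20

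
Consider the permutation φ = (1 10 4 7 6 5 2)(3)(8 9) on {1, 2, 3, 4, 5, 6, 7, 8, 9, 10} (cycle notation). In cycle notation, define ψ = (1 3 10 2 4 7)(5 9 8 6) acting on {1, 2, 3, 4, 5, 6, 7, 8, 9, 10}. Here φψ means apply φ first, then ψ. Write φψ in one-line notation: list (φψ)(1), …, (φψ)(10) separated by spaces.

2 3 10 1 4 9 5 8 6 7

For each element, apply φ then ψ: 1 → 10 → 2; 2 → 1 → 3; 3 → 3 → 10; 4 → 7 → 1; 5 → 2 → 4; 6 → 5 → 9; 7 → 6 → 5; 8 → 9 → 8; 9 → 8 → 6; 10 → 4 → 7.
Collecting the images, φψ = [2 3 10 1 4 9 5 8 6 7].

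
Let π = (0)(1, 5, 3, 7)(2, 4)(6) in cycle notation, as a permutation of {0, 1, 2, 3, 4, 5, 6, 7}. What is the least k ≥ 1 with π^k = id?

The cycle type of π is (4, 2, 1, 1).
The order of π is the least common multiple of its cycle lengths: lcm(4, 2) = 4.

4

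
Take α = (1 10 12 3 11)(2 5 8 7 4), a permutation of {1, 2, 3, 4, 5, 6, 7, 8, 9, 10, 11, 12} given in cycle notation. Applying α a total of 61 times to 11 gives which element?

11 lies in the 5-cycle (1 10 12 3 11).
Powers repeat with period 5 on this cycle, and 61 mod 5 = 1, so α^61(11) = α^1(11).
Advancing 1 step from 11: 11 → 1.

1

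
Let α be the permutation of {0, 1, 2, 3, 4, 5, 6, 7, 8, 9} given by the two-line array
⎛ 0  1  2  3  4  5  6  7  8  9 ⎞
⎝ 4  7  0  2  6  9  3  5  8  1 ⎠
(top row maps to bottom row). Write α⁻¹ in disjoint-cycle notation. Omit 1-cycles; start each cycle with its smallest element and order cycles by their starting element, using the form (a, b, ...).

The cycle decomposition of α is (0, 4, 6, 3, 2)(1, 7, 5, 9).
The inverse reverses every cycle; in canonical form, α⁻¹ = (0, 2, 3, 6, 4)(1, 9, 5, 7).

(0, 2, 3, 6, 4)(1, 9, 5, 7)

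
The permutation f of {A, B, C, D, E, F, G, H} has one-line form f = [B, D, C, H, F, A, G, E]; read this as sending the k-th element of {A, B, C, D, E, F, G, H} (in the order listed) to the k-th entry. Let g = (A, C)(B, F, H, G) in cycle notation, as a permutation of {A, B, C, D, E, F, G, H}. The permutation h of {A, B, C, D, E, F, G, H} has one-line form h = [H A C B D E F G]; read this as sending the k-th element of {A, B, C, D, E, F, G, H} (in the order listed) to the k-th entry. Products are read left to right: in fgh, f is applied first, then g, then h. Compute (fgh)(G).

(fgh)(G) = h(g(f(G))). f(G) = G, then g(G) = B, then h(B) = A, so the result is A.

A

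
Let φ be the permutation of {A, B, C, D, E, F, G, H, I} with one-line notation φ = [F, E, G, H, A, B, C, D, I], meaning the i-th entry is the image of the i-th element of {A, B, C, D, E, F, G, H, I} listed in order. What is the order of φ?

Decomposing into disjoint cycles gives cycle lengths 4, 2, 2, 1.
Since disjoint cycles commute, ord(φ) = lcm(4, 2, 2) = 4.

4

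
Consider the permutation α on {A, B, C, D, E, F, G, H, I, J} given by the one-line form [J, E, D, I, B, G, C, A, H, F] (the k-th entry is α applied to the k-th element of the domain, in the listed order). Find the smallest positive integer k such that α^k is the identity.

Writing α as disjoint cycles, the cycle lengths are 8, 2.
Since disjoint cycles commute, ord(α) = lcm(8, 2) = 8.

8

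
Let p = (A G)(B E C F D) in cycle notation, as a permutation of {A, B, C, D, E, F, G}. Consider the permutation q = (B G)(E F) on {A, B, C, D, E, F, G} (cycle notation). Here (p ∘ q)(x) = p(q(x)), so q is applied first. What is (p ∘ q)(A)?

First apply q: q(A) = A, then p(A) = G. Thus (p ∘ q)(A) = G.

G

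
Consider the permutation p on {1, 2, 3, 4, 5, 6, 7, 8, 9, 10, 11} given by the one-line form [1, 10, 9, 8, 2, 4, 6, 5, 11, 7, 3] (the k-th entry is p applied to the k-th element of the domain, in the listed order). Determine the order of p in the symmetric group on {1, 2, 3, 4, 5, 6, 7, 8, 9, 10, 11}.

21

Decomposing into disjoint cycles gives cycle lengths 7, 3, 1.
The order is lcm(7, 3) = 21.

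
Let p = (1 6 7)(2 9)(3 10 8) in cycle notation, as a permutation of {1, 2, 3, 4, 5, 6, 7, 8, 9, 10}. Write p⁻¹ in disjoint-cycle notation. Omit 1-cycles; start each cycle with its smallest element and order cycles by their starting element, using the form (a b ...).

If p sends a → b within a cycle, p⁻¹ sends b → a; equivalently, reverse each cycle.
Reversing each cycle of p and rotating so the smallest element leads gives (1 7 6)(2 9)(3 8 10).

(1 7 6)(2 9)(3 8 10)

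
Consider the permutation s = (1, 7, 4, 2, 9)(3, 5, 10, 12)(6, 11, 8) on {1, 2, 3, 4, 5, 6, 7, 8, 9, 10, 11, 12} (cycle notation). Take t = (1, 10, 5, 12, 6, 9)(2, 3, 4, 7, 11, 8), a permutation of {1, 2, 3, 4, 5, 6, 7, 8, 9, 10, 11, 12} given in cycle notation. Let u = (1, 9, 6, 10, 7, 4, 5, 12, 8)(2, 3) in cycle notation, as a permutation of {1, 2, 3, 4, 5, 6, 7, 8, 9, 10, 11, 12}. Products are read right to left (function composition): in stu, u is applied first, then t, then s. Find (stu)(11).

Apply the permutations in order: u(11) = 11, then t(11) = 8, then s(8) = 6. So (stu)(11) = 6.

6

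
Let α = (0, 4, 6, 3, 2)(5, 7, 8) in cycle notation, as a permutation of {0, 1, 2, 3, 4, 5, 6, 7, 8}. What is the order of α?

The cycle type of α is (5, 3, 1).
The order of α is the least common multiple of its cycle lengths: lcm(5, 3) = 15.

15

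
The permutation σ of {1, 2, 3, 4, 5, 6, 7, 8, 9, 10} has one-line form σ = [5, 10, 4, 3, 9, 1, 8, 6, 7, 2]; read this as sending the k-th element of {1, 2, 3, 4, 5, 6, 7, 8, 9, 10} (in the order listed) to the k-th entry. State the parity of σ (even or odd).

In disjoint-cycle form the cycle lengths are 6, 2, 2.
A cycle is odd iff its length is even; σ has 3 even-length cycles, so sgn(σ) = (−1)^3 and σ is odd.

odd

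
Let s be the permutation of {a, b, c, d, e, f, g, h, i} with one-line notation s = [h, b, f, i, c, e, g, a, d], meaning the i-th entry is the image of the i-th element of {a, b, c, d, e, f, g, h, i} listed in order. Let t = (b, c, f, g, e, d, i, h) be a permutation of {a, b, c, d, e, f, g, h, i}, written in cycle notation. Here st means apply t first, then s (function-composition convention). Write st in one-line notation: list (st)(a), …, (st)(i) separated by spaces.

(st)(x) = s(t(x)). Computing each image: s(t(a)) = s(a) = h, s(t(b)) = s(c) = f, s(t(c)) = s(f) = e, s(t(d)) = s(i) = d, s(t(e)) = s(d) = i, s(t(f)) = s(g) = g, s(t(g)) = s(e) = c, s(t(h)) = s(b) = b, s(t(i)) = s(h) = a.
Hence st = [h f e d i g c b a].

h f e d i g c b a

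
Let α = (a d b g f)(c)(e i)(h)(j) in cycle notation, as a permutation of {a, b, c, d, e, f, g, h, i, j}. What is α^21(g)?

f

g lies in the 5-cycle (a d b g f).
Since the cycle has length 5, α^21 acts on it the same as α^1 (21 mod 5 = 1).
Stepping 1 place around the cycle: g → f.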